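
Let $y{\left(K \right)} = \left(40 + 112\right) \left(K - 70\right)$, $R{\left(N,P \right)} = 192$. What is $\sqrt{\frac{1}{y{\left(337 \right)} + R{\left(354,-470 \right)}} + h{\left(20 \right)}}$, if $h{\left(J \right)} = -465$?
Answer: $\frac{i \sqrt{193286792766}}{20388} \approx 21.564 i$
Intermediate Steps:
$y{\left(K \right)} = -10640 + 152 K$ ($y{\left(K \right)} = 152 \left(-70 + K\right) = -10640 + 152 K$)
$\sqrt{\frac{1}{y{\left(337 \right)} + R{\left(354,-470 \right)}} + h{\left(20 \right)}} = \sqrt{\frac{1}{\left(-10640 + 152 \cdot 337\right) + 192} - 465} = \sqrt{\frac{1}{\left(-10640 + 51224\right) + 192} - 465} = \sqrt{\frac{1}{40584 + 192} - 465} = \sqrt{\frac{1}{40776} - 465} = \sqrt{- \frac{18960839}{40776}} = \frac{i \sqrt{193286792766}}{20388}$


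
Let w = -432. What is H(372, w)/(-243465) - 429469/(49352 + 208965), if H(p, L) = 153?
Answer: -34866730862/20963716135 ≈ -1.6632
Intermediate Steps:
H(372, w)/(-243465) - 429469/(49352 + 208965) = 153/(-243465) - 429469/(49352 + 208965) = 153*(-1/243465) - 429469/258317 = -51/81155 - 429469*1/258317 = -51/81155 - 429469/258317 = -34866730862/20963716135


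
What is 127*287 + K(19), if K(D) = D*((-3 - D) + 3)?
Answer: 36088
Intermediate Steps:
K(D) = -D² (K(D) = D*(-D) = -D²)
127*287 + K(19) = 127*287 - 1*19² = 36449 - 1*361 = 36449 - 361 = 36088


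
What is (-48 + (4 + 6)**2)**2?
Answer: 2704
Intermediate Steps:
(-48 + (4 + 6)**2)**2 = (-48 + 10**2)**2 = (-48 + 100)**2 = 52**2 = 2704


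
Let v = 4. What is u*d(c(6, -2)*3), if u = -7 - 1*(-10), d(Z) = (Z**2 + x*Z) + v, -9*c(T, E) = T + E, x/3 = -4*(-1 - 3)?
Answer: -524/3 ≈ -174.67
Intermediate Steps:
x = 48 (x = 3*(-4*(-1 - 3)) = 3*(-4*(-4)) = 3*16 = 48)
c(T, E) = -E/9 - T/9 (c(T, E) = -(T + E)/9 = -(E + T)/9 = -E/9 - T/9)
d(Z) = 4 + Z**2 + 48*Z (d(Z) = (Z**2 + 48*Z) + 4 = 4 + Z**2 + 48*Z)
u = 3 (u = -7 + 10 = 3)
u*d(c(6, -2)*3) = 3*(4 + ((-1/9*(-2) - 1/9*6)*3)**2 + 48*((-1/9*(-2) - 1/9*6)*3)) = 3*(4 + ((2/9 - 2/3)*3)**2 + 48*((2/9 - 2/3)*3)) = 3*(4 + (-4/9*3)**2 + 48*(-4/9*3)) = 3*(4 + (-4/3)**2 + 48*(-4/3)) = 3*(4 + 16/9 - 64) = 3*(-524/9) = -524/3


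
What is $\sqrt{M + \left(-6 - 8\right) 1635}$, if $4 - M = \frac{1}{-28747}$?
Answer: $\frac{7 i \sqrt{385974728923}}{28747} \approx 151.28 i$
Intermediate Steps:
$M = \frac{114989}{28747}$ ($M = 4 - \frac{1}{-28747} = 4 - - \frac{1}{28747} = 4 + \frac{1}{28747} = \frac{114989}{28747} \approx 4.0$)
$\sqrt{M + \left(-6 - 8\right) 1635} = \sqrt{\frac{114989}{28747} + \left(-6 - 8\right) 1635} = \sqrt{\frac{114989}{28747} - 22890} = \sqrt{- \frac{657903841}{28747}} = \frac{7 i \sqrt{385974728923}}{28747}$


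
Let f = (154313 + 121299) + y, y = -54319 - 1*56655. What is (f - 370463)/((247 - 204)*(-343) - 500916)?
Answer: 41165/103133 ≈ 0.39914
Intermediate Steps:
y = -110974 (y = -54319 - 56655 = -110974)
f = 164638 (f = (154313 + 121299) - 110974 = 275612 - 110974 = 164638)
(f - 370463)/((247 - 204)*(-343) - 500916) = (164638 - 370463)/((247 - 204)*(-343) - 500916) = -205825/(43*(-343) - 500916) = -205825/(-14749 - 500916) = -205825/(-515665) = -205825*(-1/515665) = 41165/103133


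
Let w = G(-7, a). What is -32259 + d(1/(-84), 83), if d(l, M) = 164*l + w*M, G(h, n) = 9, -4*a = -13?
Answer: -661793/21 ≈ -31514.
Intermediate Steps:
a = 13/4 (a = -1/4*(-13) = 13/4 ≈ 3.2500)
w = 9
d(l, M) = 9*M + 164*l (d(l, M) = 164*l + 9*M = 9*M + 164*l)
-32259 + d(1/(-84), 83) = -32259 + (9*83 + 164/(-84)) = -32259 + (747 + 164*(-1/84)) = -32259 + (747 - 41/21) = -32259 + 15646/21 = -661793/21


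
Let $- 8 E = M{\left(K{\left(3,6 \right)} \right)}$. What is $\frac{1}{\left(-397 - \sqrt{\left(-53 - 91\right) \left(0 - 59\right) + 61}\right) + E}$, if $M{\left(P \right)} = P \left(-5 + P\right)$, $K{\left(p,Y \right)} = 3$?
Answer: $- \frac{6340}{2375313} + \frac{16 \sqrt{8557}}{2375313} \approx -0.002046$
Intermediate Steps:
$E = \frac{3}{4}$ ($E = - \frac{3 \left(-5 + 3\right)}{8} = - \frac{3 \left(-2\right)}{8} = \left(- \frac{1}{8}\right) \left(-6\right) = \frac{3}{4} \approx 0.75$)
$\frac{1}{\left(-397 - \sqrt{\left(-53 - 91\right) \left(0 - 59\right) + 61}\right) + E} = \frac{1}{\left(-397 - \sqrt{\left(-53 - 91\right) \left(0 - 59\right) + 61}\right) + \frac{3}{4}} = \frac{1}{\left(-397 - \sqrt{\left(-144\right) \left(-59\right) + 61}\right) + \frac{3}{4}} = \frac{1}{\left(-397 - \sqrt{8496 + 61}\right) + \frac{3}{4}} = \frac{1}{\left(-397 - \sqrt{8557}\right) + \frac{3}{4}} = \frac{1}{- \frac{1585}{4} - \sqrt{8557}}$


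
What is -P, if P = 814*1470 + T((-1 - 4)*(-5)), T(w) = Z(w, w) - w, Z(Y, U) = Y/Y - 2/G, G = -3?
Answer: -3589670/3 ≈ -1.1966e+6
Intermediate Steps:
Z(Y, U) = 5/3 (Z(Y, U) = Y/Y - 2/(-3) = 1 - 2*(-⅓) = 1 + ⅔ = 5/3)
T(w) = 5/3 - w
P = 3589670/3 (P = 814*1470 + (5/3 - (-1 - 4)*(-5)) = 1196580 + (5/3 - (-5)*(-5)) = 1196580 + (5/3 - 1*25) = 1196580 + (5/3 - 25) = 1196580 - 70/3 = 3589670/3 ≈ 1.1966e+6)
-P = -1*3589670/3 = -3589670/3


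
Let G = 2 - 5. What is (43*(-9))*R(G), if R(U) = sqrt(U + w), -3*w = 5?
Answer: -129*I*sqrt(42) ≈ -836.02*I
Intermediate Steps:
w = -5/3 (w = -1/3*5 = -5/3 ≈ -1.6667)
G = -3
R(U) = sqrt(-5/3 + U) (R(U) = sqrt(U - 5/3) = sqrt(-5/3 + U))
(43*(-9))*R(G) = (43*(-9))*(sqrt(-15 + 9*(-3))/3) = -129*sqrt(-15 - 27) = -129*sqrt(-42) = -129*I*sqrt(42)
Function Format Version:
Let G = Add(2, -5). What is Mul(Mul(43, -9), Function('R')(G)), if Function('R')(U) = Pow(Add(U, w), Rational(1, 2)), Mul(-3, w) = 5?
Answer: Mul(-129, I, Pow(42, Rational(1, 2))) ≈ Mul(-836.02, I)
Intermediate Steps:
w = Rational(-5, 3) (w = Mul(Rational(-1, 3), 5) = Rational(-5, 3) ≈ -1.6667)
G = -3
Function('R')(U) = Pow(Add(Rational(-5, 3), U), Rational(1, 2)) (Function('R')(U) = Pow(Add(U, Rational(-5, 3)), Rational(1, 2)) = Pow(Add(Rational(-5, 3), U), Rational(1, 2)))
Mul(Mul(43, -9), Function('R')(G)) = Mul(Mul(43, -9), Mul(Rational(1, 3), Pow(Add(-15, Mul(9, -3)), Rational(1, 2)))) = Mul(-387, Mul(Rational(1, 3), Pow(Add(-15, -27), Rational(1, 2)))) = Mul(-387, Mul(Rational(1, 3), Pow(-42, Rational(1, 2)))) = Mul(-387, Mul(Rational(1, 3), Mul(I, Pow(42, Rational(1, 2))))) = Mul(-387, Mul(Rational(1, 3), I, Pow(42, Rational(1, 2)))) = Mul(-129, I, Pow(42, Rational(1, 2)))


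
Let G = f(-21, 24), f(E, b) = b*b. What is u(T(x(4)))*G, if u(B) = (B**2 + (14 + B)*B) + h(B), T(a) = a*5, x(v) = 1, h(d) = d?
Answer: 72000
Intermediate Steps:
f(E, b) = b**2
T(a) = 5*a
G = 576 (G = 24**2 = 576)
u(B) = B + B**2 + B*(14 + B) (u(B) = (B**2 + (14 + B)*B) + B = (B**2 + B*(14 + B)) + B = B + B**2 + B*(14 + B))
u(T(x(4)))*G = ((5*1)*(15 + 2*(5*1)))*576 = (5*(15 + 2*5))*576 = (5*(15 + 10))*576 = (5*25)*576 = 125*576 = 72000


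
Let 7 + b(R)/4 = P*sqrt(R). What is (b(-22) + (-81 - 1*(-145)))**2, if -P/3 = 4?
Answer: -49392 - 3456*I*sqrt(22) ≈ -49392.0 - 16210.0*I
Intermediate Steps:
P = -12 (P = -3*4 = -12)
b(R) = -28 - 48*sqrt(R) (b(R) = -28 + 4*(-12*sqrt(R)) = -28 - 48*sqrt(R))
(b(-22) + (-81 - 1*(-145)))**2 = ((-28 - 48*I*sqrt(22)) + (-81 - 1*(-145)))**2 = ((-28 - 48*I*sqrt(22)) + (-81 + 145))**2 = ((-28 - 48*I*sqrt(22)) + 64)**2 = (36 - 48*I*sqrt(22))**2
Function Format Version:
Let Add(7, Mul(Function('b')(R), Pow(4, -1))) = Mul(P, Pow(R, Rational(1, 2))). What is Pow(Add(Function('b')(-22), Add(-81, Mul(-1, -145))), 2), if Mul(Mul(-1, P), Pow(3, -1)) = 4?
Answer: Add(-49392, Mul(-3456, I, Pow(22, Rational(1, 2)))) ≈ Add(-49392., Mul(-16210., I))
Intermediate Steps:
P = -12 (P = Mul(-3, 4) = -12)
Function('b')(R) = Add(-28, Mul(-48, Pow(R, Rational(1, 2)))) (Function('b')(R) = Add(-28, Mul(4, Mul(-12, Pow(R, Rational(1, 2))))) = Add(-28, Mul(-48, Pow(R, Rational(1, 2)))))
Pow(Add(Function('b')(-22), Add(-81, Mul(-1, -145))), 2) = Pow(Add(Add(-28, Mul(-48, Pow(-22, Rational(1, 2)))), Add(-81, Mul(-1, -145))), 2) = Pow(Add(Add(-28, Mul(-48, Mul(I, Pow(22, Rational(1, 2))))), Add(-81, 145)), 2) = Pow(Add(Add(-28, Mul(-48, I, Pow(22, Rational(1, 2)))), 64), 2) = Pow(Add(36, Mul(-48, I, Pow(22, Rational(1, 2)))), 2)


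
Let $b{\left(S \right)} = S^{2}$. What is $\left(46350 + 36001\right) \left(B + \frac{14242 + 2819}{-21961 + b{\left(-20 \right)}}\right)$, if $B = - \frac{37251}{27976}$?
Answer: $- \frac{35149255497599}{201063512} \approx -1.7482 \cdot 10^{5}$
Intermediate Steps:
$B = - \frac{37251}{27976}$ ($B = \left(-37251\right) \frac{1}{27976} = - \frac{37251}{27976} \approx -1.3315$)
$\left(46350 + 36001\right) \left(B + \frac{14242 + 2819}{-21961 + b{\left(-20 \right)}}\right) = \left(46350 + 36001\right) \left(- \frac{37251}{27976} + \frac{14242 + 2819}{-21961 + \left(-20\right)^{2}}\right) = 82351 \left(- \frac{37251}{27976} + \frac{17061}{-21961 + 400}\right) = 82351 \left(- \frac{37251}{27976} + \frac{17061}{-21561}\right) = 82351 \left(- \frac{37251}{27976} + 17061 \left(- \frac{1}{21561}\right)\right) = 82351 \left(- \frac{37251}{27976} - \frac{5687}{7187}\right) = 82351 \left(- \frac{426822449}{201063512}\right) = - \frac{35149255497599}{201063512}$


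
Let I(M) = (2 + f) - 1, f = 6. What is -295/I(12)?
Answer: -295/7 ≈ -42.143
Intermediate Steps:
I(M) = 7 (I(M) = (2 + 6) - 1 = 8 - 1 = 7)
-295/I(12) = -295/7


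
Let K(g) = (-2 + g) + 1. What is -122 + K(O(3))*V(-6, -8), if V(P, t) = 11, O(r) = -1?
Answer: -144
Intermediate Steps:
K(g) = -1 + g
-122 + K(O(3))*V(-6, -8) = -122 + (-1 - 1)*11 = -122 - 2*11 = -122 - 22 = -144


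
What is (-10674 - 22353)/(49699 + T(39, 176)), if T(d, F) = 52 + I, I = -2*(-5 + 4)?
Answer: -33027/49753 ≈ -0.66382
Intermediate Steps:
I = 2 (I = -2*(-1) = 2)
T(d, F) = 54 (T(d, F) = 52 + 2 = 54)
(-10674 - 22353)/(49699 + T(39, 176)) = (-10674 - 22353)/(49699 + 54) = -33027/49753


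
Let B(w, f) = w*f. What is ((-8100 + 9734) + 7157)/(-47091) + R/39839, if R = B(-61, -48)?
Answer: -212342201/1876058349 ≈ -0.11319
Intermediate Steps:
B(w, f) = f*w
R = 2928 (R = -48*(-61) = 2928)
((-8100 + 9734) + 7157)/(-47091) + R/39839 = ((-8100 + 9734) + 7157)/(-47091) + 2928/39839 = (1634 + 7157)*(-1/47091) + 2928*(1/39839) = 8791*(-1/47091) + 2928/39839 = -8791/47091 + 2928/39839 = -212342201/1876058349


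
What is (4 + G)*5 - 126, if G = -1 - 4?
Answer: -131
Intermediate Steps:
G = -5
(4 + G)*5 - 126 = (4 - 5)*5 - 126 = -1*5 - 126 = -5 - 126 = -131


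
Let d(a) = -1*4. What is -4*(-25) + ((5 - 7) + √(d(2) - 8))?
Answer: 98 + 2*I*√3 ≈ 98.0 + 3.4641*I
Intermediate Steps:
d(a) = -4
-4*(-25) + ((5 - 7) + √(d(2) - 8)) = -4*(-25) + ((5 - 7) + √(-4 - 8)) = 100 + (-2 + √(-12)) = 100 + (-2 + 2*I*√3) = 98 + 2*I*√3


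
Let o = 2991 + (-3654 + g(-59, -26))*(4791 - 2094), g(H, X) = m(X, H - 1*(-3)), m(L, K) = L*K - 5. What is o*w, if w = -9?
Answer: 53446500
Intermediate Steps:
m(L, K) = -5 + K*L (m(L, K) = K*L - 5 = -5 + K*L)
g(H, X) = -5 + X*(3 + H) (g(H, X) = -5 + (H - 1*(-3))*X = -5 + (H + 3)*X = -5 + (3 + H)*X = -5 + X*(3 + H))
o = -5938500 (o = 2991 + (-3654 + (-5 - 26*(3 - 59)))*(4791 - 2094) = 2991 + (-3654 + (-5 - 26*(-56)))*2697 = 2991 + (-3654 + (-5 + 1456))*2697 = 2991 + (-3654 + 1451)*2697 = 2991 - 2203*2697 = 2991 - 5941491 = -5938500)
o*w = -5938500*(-9) = 53446500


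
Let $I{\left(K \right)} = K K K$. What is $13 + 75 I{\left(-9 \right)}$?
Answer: $-54662$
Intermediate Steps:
$I{\left(K \right)} = K^{3}$ ($I{\left(K \right)} = K^{2} K = K^{3}$)
$13 + 75 I{\left(-9 \right)} = 13 + 75 \left(-9\right)^{3} = 13 + 75 \left(-729\right) = 13 - 54675 = -54662$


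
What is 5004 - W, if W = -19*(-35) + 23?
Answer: 4316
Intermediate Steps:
W = 688 (W = 665 + 23 = 688)
5004 - W = 5004 - 1*688 = 5004 - 688 = 4316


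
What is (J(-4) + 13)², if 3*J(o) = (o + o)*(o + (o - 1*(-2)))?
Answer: 841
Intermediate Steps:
J(o) = 2*o*(2 + 2*o)/3 (J(o) = ((o + o)*(o + (o - 1*(-2))))/3 = ((2*o)*(o + (o + 2)))/3 = ((2*o)*(o + (2 + o)))/3 = ((2*o)*(2 + 2*o))/3 = (2*o*(2 + 2*o))/3 = 2*o*(2 + 2*o)/3)
(J(-4) + 13)² = ((4/3)*(-4)*(1 - 4) + 13)² = ((4/3)*(-4)*(-3) + 13)² = (16 + 13)² = 29² = 841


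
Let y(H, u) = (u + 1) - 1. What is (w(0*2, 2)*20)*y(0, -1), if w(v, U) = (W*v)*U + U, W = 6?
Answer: -40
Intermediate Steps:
w(v, U) = U + 6*U*v (w(v, U) = (6*v)*U + U = 6*U*v + U = U + 6*U*v)
y(H, u) = u (y(H, u) = (1 + u) - 1 = u)
(w(0*2, 2)*20)*y(0, -1) = ((2*(1 + 6*(0*2)))*20)*(-1) = ((2*(1 + 6*0))*20)*(-1) = ((2*(1 + 0))*20)*(-1) = ((2*1)*20)*(-1) = (2*20)*(-1) = 40*(-1) = -40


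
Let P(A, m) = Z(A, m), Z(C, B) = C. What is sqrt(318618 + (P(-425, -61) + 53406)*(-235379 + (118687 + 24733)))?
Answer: I*sqrt(4871761161) ≈ 69798.0*I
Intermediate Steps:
P(A, m) = A
sqrt(318618 + (P(-425, -61) + 53406)*(-235379 + (118687 + 24733))) = sqrt(318618 + (-425 + 53406)*(-235379 + (118687 + 24733))) = sqrt(318618 + 52981*(-235379 + 143420)) = sqrt(318618 + 52981*(-91959)) = sqrt(318618 - 4872079779) = sqrt(-4871761161) = I*sqrt(4871761161)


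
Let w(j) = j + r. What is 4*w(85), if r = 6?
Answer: 364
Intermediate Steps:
w(j) = 6 + j (w(j) = j + 6 = 6 + j)
4*w(85) = 4*(6 + 85) = 4*91 = 364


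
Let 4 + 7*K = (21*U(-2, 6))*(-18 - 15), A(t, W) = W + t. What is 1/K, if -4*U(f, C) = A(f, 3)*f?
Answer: -14/701 ≈ -0.019971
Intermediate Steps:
U(f, C) = -f*(3 + f)/4 (U(f, C) = -(3 + f)*f/4 = -f*(3 + f)/4)
K = -701/14 (K = -4/7 + ((21*(-¼*(-2)*(3 - 2)))*(-18 - 15))/7 = -4/7 + ((21*(-¼*(-2)*1))*(-33))/7 = -4/7 + ((21*(½))*(-33))/7 = -4/7 + ((21/2)*(-33))/7 = -4/7 + (⅐)*(-693/2) = -4/7 - 99/2 = -701/14 ≈ -50.071)
1/K = 1/(-701/14) = -14/701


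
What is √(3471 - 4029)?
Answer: 3*I*√62 ≈ 23.622*I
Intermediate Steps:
√(3471 - 4029) = √(-558) = 3*I*√62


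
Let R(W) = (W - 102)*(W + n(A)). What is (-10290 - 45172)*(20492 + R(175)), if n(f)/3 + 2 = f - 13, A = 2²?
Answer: -1711446396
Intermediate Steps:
A = 4
n(f) = -45 + 3*f (n(f) = -6 + 3*(f - 13) = -6 + 3*(-13 + f) = -6 + (-39 + 3*f) = -45 + 3*f)
R(W) = (-102 + W)*(-33 + W) (R(W) = (W - 102)*(W + (-45 + 3*4)) = (-102 + W)*(W + (-45 + 12)) = (-102 + W)*(W - 33) = (-102 + W)*(-33 + W))
(-10290 - 45172)*(20492 + R(175)) = (-10290 - 45172)*(20492 + (3366 + 175² - 135*175)) = -55462*(20492 + (3366 + 30625 - 23625)) = -55462*(20492 + 10366) = -55462*30858 = -1711446396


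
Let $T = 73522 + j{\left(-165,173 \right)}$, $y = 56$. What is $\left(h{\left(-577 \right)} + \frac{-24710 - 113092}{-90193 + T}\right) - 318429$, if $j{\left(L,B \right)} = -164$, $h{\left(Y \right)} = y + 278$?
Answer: $- \frac{764998789}{2405} \approx -3.1809 \cdot 10^{5}$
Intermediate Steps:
$h{\left(Y \right)} = 334$ ($h{\left(Y \right)} = 56 + 278 = 334$)
$T = 73358$ ($T = 73522 - 164 = 73358$)
$\left(h{\left(-577 \right)} + \frac{-24710 - 113092}{-90193 + T}\right) - 318429 = \left(334 + \frac{-24710 - 113092}{-90193 + 73358}\right) - 318429 = \left(334 - \frac{137802}{-16835}\right) - 318429 = \left(334 - - \frac{19686}{2405}\right) - 318429 = \left(334 + \frac{19686}{2405}\right) - 318429 = \frac{822956}{2405} - 318429 = - \frac{764998789}{2405}$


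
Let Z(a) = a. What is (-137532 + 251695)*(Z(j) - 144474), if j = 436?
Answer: -16443810194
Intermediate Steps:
(-137532 + 251695)*(Z(j) - 144474) = (-137532 + 251695)*(436 - 144474) = 114163*(-144038) = -16443810194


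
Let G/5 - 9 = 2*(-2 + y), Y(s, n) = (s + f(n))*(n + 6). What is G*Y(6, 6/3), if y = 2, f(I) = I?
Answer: 2880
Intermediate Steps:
Y(s, n) = (6 + n)*(n + s) (Y(s, n) = (s + n)*(n + 6) = (n + s)*(6 + n) = (6 + n)*(n + s))
G = 45 (G = 45 + 5*(2*(-2 + 2)) = 45 + 5*(2*0) = 45 + 5*0 = 45 + 0 = 45)
G*Y(6, 6/3) = 45*((6/3)**2 + 6*(6/3) + 6*6 + (6/3)*6) = 45*((6*(1/3))**2 + 6*(6*(1/3)) + 36 + (6*(1/3))*6) = 45*(2**2 + 6*2 + 36 + 2*6) = 45*(4 + 12 + 36 + 12) = 45*64 = 2880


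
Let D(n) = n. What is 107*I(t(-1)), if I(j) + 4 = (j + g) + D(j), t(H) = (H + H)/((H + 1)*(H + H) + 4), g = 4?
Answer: -107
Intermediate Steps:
t(H) = 2*H/(4 + 2*H*(1 + H)) (t(H) = (2*H)/((1 + H)*(2*H) + 4) = (2*H)/(2*H*(1 + H) + 4) = (2*H)/(4 + 2*H*(1 + H)) = 2*H/(4 + 2*H*(1 + H)))
I(j) = 2*j (I(j) = -4 + ((j + 4) + j) = -4 + ((4 + j) + j) = -4 + (4 + 2*j) = 2*j)
107*I(t(-1)) = 107*(2*(-1/(2 - 1 + (-1)**2))) = 107*(2*(-1/(2 - 1 + 1))) = 107*(2*(-1/2)) = 107*(-1) = -107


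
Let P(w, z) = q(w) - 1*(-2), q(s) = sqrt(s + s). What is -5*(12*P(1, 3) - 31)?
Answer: 35 - 60*sqrt(2) ≈ -49.853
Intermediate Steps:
q(s) = sqrt(2)*sqrt(s) (q(s) = sqrt(2*s) = sqrt(2)*sqrt(s))
P(w, z) = 2 + sqrt(2)*sqrt(w) (P(w, z) = sqrt(2)*sqrt(w) - 1*(-2) = sqrt(2)*sqrt(w) + 2 = 2 + sqrt(2)*sqrt(w))
-5*(12*P(1, 3) - 31) = -5*(12*(2 + sqrt(2)*sqrt(1)) - 31) = -5*(12*(2 + sqrt(2)*1) - 31) = -5*(12*(2 + sqrt(2)) - 31) = -5*((24 + 12*sqrt(2)) - 31) = -5*(-7 + 12*sqrt(2)) = 35 - 60*sqrt(2)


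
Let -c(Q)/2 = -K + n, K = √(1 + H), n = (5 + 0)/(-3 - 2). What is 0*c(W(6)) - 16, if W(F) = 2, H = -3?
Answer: -16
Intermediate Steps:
n = -1 (n = 5/(-5) = 5*(-⅕) = -1)
K = I*√2 (K = √(1 - 3) = √(-2) = I*√2 ≈ 1.4142*I)
c(Q) = 2 + 2*I*√2 (c(Q) = -2*(-I*√2 - 1) = -2*(-1 - I*√2) = 2 + 2*I*√2)
0*c(W(6)) - 16 = 0*(2 + 2*I*√2) - 16 = 0 - 16 = -16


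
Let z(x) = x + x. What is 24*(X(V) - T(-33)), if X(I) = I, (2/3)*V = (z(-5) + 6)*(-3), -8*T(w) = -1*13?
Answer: 393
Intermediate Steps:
T(w) = 13/8 (T(w) = -(-1)*13/8 = -⅛*(-13) = 13/8)
z(x) = 2*x
V = 18 (V = 3*((2*(-5) + 6)*(-3))/2 = 3*((-10 + 6)*(-3))/2 = 3*(-4*(-3))/2 = (3/2)*12 = 18)
24*(X(V) - T(-33)) = 24*(18 - 1*13/8) = 24*(18 - 13/8) = 24*(131/8) = 393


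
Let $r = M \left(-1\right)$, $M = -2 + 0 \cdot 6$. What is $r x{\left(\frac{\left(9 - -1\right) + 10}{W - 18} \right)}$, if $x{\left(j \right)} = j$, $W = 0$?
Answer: $- \frac{20}{9} \approx -2.2222$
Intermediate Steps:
$M = -2$ ($M = -2 + 0 = -2$)
$r = 2$ ($r = \left(-2\right) \left(-1\right) = 2$)
$r x{\left(\frac{\left(9 - -1\right) + 10}{W - 18} \right)} = 2 \frac{\left(9 - -1\right) + 10}{0 - 18} = 2 \frac{\left(9 + 1\right) + 10}{-18} = 2 \left(10 + 10\right) \left(- \frac{1}{18}\right) = 2 \cdot 20 \left(- \frac{1}{18}\right) = 2 \left(- \frac{10}{9}\right) = - \frac{20}{9}$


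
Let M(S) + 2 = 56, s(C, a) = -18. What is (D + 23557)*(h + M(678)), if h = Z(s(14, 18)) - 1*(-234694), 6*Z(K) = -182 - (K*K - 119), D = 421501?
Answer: 104447769143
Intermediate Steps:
Z(K) = -21/2 - K²/6 (Z(K) = (-182 - (K*K - 119))/6 = (-182 - (K² - 119))/6 = (-182 - (-119 + K²))/6 = (-182 + (119 - K²))/6 = (-63 - K²)/6 = -21/2 - K²/6)
h = 469259/2 (h = (-21/2 - ⅙*(-18)²) - 1*(-234694) = (-21/2 - ⅙*324) + 234694 = (-21/2 - 54) + 234694 = -129/2 + 234694 = 469259/2 ≈ 2.3463e+5)
M(S) = 54 (M(S) = -2 + 56 = 54)
(D + 23557)*(h + M(678)) = (421501 + 23557)*(469259/2 + 54) = 445058*(469367/2) = 104447769143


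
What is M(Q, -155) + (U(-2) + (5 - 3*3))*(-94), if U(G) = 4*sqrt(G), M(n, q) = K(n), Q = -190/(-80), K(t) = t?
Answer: 3027/8 - 376*I*sqrt(2) ≈ 378.38 - 531.74*I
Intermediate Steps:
Q = 19/8 (Q = -190*(-1/80) = 19/8 ≈ 2.3750)
M(n, q) = n
M(Q, -155) + (U(-2) + (5 - 3*3))*(-94) = 19/8 + (4*sqrt(-2) + (5 - 3*3))*(-94) = 19/8 + (4*(I*sqrt(2)) + (5 - 9))*(-94) = 19/8 + (4*I*sqrt(2) - 4)*(-94) = 19/8 + (-4 + 4*I*sqrt(2))*(-94) = 19/8 + (376 - 376*I*sqrt(2)) = 3027/8 - 376*I*sqrt(2)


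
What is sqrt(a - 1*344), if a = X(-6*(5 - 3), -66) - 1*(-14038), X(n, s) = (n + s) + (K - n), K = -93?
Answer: sqrt(13535) ≈ 116.34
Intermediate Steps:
X(n, s) = -93 + s (X(n, s) = (n + s) + (-93 - n) = -93 + s)
a = 13879 (a = (-93 - 66) - 1*(-14038) = -159 + 14038 = 13879)
sqrt(a - 1*344) = sqrt(13879 - 1*344) = sqrt(13879 - 344) = sqrt(13535)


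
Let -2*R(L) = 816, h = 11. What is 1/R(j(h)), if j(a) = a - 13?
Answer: -1/408 ≈ -0.0024510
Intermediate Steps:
j(a) = -13 + a
R(L) = -408 (R(L) = -½*816 = -408)
1/R(j(h)) = 1/(-408) = -1/408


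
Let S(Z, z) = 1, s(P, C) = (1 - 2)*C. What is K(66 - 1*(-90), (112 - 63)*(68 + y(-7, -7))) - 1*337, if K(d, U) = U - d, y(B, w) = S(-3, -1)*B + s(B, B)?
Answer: 2839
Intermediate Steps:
s(P, C) = -C
y(B, w) = 0 (y(B, w) = 1*B - B = B - B = 0)
K(66 - 1*(-90), (112 - 63)*(68 + y(-7, -7))) - 1*337 = ((112 - 63)*(68 + 0) - (66 - 1*(-90))) - 1*337 = (49*68 - (66 + 90)) - 337 = (3332 - 1*156) - 337 = (3332 - 156) - 337 = 3176 - 337 = 2839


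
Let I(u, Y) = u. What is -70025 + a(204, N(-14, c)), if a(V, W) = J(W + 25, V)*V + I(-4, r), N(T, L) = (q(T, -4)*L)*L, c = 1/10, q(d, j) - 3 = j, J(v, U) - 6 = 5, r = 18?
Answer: -67785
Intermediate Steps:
J(v, U) = 11 (J(v, U) = 6 + 5 = 11)
q(d, j) = 3 + j
c = 1/10 ≈ 0.10000
N(T, L) = -L**2 (N(T, L) = ((3 - 4)*L)*L = (-L)*L = -L**2)
a(V, W) = -4 + 11*V (a(V, W) = 11*V - 4 = -4 + 11*V)
-70025 + a(204, N(-14, c)) = -70025 + (-4 + 11*204) = -70025 + (-4 + 2244) = -70025 + 2240 = -67785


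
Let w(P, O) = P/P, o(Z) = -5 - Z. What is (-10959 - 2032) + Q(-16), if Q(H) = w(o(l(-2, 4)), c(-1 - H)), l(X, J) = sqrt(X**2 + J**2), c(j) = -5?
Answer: -12990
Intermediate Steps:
l(X, J) = sqrt(J**2 + X**2)
w(P, O) = 1
Q(H) = 1
(-10959 - 2032) + Q(-16) = (-10959 - 2032) + 1 = -12991 + 1 = -12990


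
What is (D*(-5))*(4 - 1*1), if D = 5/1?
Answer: -75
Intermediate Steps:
D = 5 (D = 5*1 = 5)
(D*(-5))*(4 - 1*1) = (5*(-5))*(4 - 1*1) = -25*(4 - 1) = -25*3 = -75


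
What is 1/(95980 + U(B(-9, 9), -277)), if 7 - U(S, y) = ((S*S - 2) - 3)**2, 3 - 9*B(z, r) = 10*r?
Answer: 81/7141331 ≈ 1.1342e-5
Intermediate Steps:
B(z, r) = 1/3 - 10*r/9
U(S, y) = 7 - (-5 + S**2)**2 (U(S, y) = 7 - ((S*S - 2) - 3)**2 = 7 - ((S**2 - 2) - 3)**2 = 7 - ((-2 + S**2) - 3)**2 = 7 - (-5 + S**2)**2)
1/(95980 + U(B(-9, 9), -277)) = 1/(95980 + (7 - (-5 + (1/3 - 10/9*9)**2)**2)) = 1/(95980 + (7 - (-5 + (1/3 - 10)**2)**2)) = 1/(95980 + (7 - (-5 + (-29/3)**2)**2)) = 1/(95980 + (7 - (-5 + 841/9)**2)) = 1/(95980 + (7 - (796/9)**2)) = 1/(95980 + (7 - 1*633616/81)) = 1/(95980 + (7 - 633616/81)) = 1/(95980 - 633049/81) = 1/(7141331/81) = 81/7141331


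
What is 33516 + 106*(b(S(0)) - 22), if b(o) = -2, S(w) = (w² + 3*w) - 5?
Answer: 30972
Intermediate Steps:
S(w) = -5 + w² + 3*w
33516 + 106*(b(S(0)) - 22) = 33516 + 106*(-2 - 22) = 33516 + 106*(-24) = 33516 - 2544 = 30972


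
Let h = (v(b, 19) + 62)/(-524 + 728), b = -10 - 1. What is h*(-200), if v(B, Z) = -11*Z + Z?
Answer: 6400/51 ≈ 125.49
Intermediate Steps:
b = -11
v(B, Z) = -10*Z
h = -32/51 (h = (-10*19 + 62)/(-524 + 728) = (-190 + 62)/204 = -128*1/204 = -32/51 ≈ -0.62745)
h*(-200) = -32/51*(-200) = 6400/51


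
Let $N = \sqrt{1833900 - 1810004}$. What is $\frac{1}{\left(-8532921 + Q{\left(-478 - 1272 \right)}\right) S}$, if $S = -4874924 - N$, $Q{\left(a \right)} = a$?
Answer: $\frac{1218731}{50706366534628940370} - \frac{\sqrt{5974}}{101412733069257880740} \approx 2.4034 \cdot 10^{-14}$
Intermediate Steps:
$N = 2 \sqrt{5974}$ ($N = \sqrt{23896} = 2 \sqrt{5974} \approx 154.58$)
$S = -4874924 - 2 \sqrt{5974} \approx -4.8751 \cdot 10^{6}$
$\frac{1}{\left(-8532921 + Q{\left(-478 - 1272 \right)}\right) S} = \frac{1}{\left(-8532921 - 1750\right) \left(-4874924 - 2 \sqrt{5974}\right)} = \frac{1}{\left(-8534671\right) \left(-4874924 - 2 \sqrt{5974}\right)} = - \frac{1}{8534671 \left(-4874924 - 2 \sqrt{5974}\right)}$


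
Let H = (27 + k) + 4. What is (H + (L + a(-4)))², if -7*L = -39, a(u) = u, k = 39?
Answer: 251001/49 ≈ 5122.5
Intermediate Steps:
L = 39/7 (L = -⅐*(-39) = 39/7 ≈ 5.5714)
H = 70 (H = (27 + 39) + 4 = 66 + 4 = 70)
(H + (L + a(-4)))² = (70 + (39/7 - 4))² = (70 + 11/7)² = (501/7)² = 251001/49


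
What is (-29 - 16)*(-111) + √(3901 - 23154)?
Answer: 4995 + I*√19253 ≈ 4995.0 + 138.76*I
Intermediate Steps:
(-29 - 16)*(-111) + √(3901 - 23154) = -45*(-111) + √(-19253) = 4995 + I*√19253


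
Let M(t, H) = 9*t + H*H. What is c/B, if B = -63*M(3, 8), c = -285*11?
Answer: 1045/1911 ≈ 0.54683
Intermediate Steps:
c = -3135
M(t, H) = H² + 9*t (M(t, H) = 9*t + H² = H² + 9*t)
B = -5733 (B = -63*(8² + 9*3) = -63*(64 + 27) = -63*91 = -5733)
c/B = -3135/(-5733) = -3135*(-1/5733) = 1045/1911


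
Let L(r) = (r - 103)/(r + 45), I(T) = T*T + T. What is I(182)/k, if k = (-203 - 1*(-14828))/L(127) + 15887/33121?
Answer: 2206256052/6943021399 ≈ 0.31777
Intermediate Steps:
I(T) = T + T**2 (I(T) = T**2 + T = T + T**2)
L(r) = (-103 + r)/(45 + r)
k = 6943021399/66242 (k = (-203 - 1*(-14828))/(((-103 + 127)/(45 + 127))) + 15887/33121 = (-203 + 14828)/((24/172)) + 15887*(1/33121) = 14625/(((1/172)*24)) + 15887/33121 = 14625/(6/43) + 15887/33121 = 14625*(43/6) + 15887/33121 = 209625/2 + 15887/33121 = 6943021399/66242 ≈ 1.0481e+5)
I(182)/k = (182*(1 + 182))/(6943021399/66242) = (182*183)*(66242/6943021399) = 33306*(66242/6943021399) = 2206256052/6943021399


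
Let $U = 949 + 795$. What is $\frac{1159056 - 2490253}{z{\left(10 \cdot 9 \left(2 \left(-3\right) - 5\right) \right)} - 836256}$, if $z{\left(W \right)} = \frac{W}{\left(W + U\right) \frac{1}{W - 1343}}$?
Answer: $\frac{501861269}{314113677} \approx 1.5977$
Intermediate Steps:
$U = 1744$
$z{\left(W \right)} = \frac{W \left(-1343 + W\right)}{1744 + W}$ ($z{\left(W \right)} = \frac{W}{\left(W + 1744\right) \frac{1}{W - 1343}} = \frac{W}{\left(1744 + W\right) \frac{1}{-1343 + W}} = \frac{W}{\frac{1}{-1343 + W} \left(1744 + W\right)} = W \frac{-1343 + W}{1744 + W} = \frac{W \left(-1343 + W\right)}{1744 + W}$)
$\frac{1159056 - 2490253}{z{\left(10 \cdot 9 \left(2 \left(-3\right) - 5\right) \right)} - 836256} = \frac{1159056 - 2490253}{\frac{10 \cdot 9 \left(2 \left(-3\right) - 5\right) \left(-1343 + 10 \cdot 9 \left(2 \left(-3\right) - 5\right)\right)}{1744 + 10 \cdot 9 \left(2 \left(-3\right) - 5\right)} - 836256} = - \frac{1331197}{\frac{90 \left(-6 - 5\right) \left(-1343 + 90 \left(-6 - 5\right)\right)}{1744 + 90 \left(-6 - 5\right)} - 836256} = - \frac{1331197}{\frac{90 \left(-11\right) \left(-1343 + 90 \left(-11\right)\right)}{1744 + 90 \left(-11\right)} - 836256} = - \frac{1331197}{- \frac{990 \left(-1343 - 990\right)}{1744 - 990} - 836256} = - \frac{1331197}{\left(-990\right) \frac{1}{754} \left(-2333\right) - 836256} = - \frac{1331197}{\frac{1154835}{377} - 836256} = - \frac{1331197}{- \frac{314113677}{377}} = \left(-1331197\right) \left(- \frac{377}{314113677}\right) = \frac{501861269}{314113677}$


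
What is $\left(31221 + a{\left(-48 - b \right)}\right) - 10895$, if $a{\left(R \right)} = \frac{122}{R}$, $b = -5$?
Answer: $\frac{873896}{43} \approx 20323.0$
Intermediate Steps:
$\left(31221 + a{\left(-48 - b \right)}\right) - 10895 = \left(31221 + \frac{122}{-48 - -5}\right) - 10895 = \left(31221 + \frac{122}{-48 + 5}\right) - 10895 = \left(31221 + \frac{122}{-43}\right) - 10895 = \left(31221 + 122 \left(- \frac{1}{43}\right)\right) - 10895 = \left(31221 - \frac{122}{43}\right) - 10895 = \frac{1342381}{43} - 10895 = \frac{873896}{43}$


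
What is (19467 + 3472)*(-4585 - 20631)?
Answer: -578429824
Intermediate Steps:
(19467 + 3472)*(-4585 - 20631) = 22939*(-25216) = -578429824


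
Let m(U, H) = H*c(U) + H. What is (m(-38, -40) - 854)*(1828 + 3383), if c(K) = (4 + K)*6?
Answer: 37863126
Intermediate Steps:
c(K) = 24 + 6*K
m(U, H) = H + H*(24 + 6*U) (m(U, H) = H*(24 + 6*U) + H = H + H*(24 + 6*U))
(m(-38, -40) - 854)*(1828 + 3383) = (-40*(25 + 6*(-38)) - 854)*(1828 + 3383) = (-40*(25 - 228) - 854)*5211 = (-40*(-203) - 854)*5211 = (8120 - 854)*5211 = 7266*5211 = 37863126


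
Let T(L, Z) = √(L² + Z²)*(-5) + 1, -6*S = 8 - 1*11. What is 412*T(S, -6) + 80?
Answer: 492 - 1030*√145 ≈ -11911.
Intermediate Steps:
S = ½ (S = -(8 - 1*11)/6 = -(8 - 11)/6 = -⅙*(-3) = ½ ≈ 0.50000)
T(L, Z) = 1 - 5*√(L² + Z²) (T(L, Z) = -5*√(L² + Z²) + 1 = 1 - 5*√(L² + Z²))
412*T(S, -6) + 80 = 412*(1 - 5*√((½)² + (-6)²)) + 80 = 412*(1 - 5*√(¼ + 36)) + 80 = 412*(1 - 5*√145/2) + 80 = (412 - 1030*√145) + 80 = 492 - 1030*√145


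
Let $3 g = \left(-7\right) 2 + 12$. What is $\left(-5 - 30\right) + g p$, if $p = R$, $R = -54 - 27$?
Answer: $19$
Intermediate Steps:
$g = - \frac{2}{3}$ ($g = \frac{\left(-7\right) 2 + 12}{3} = \frac{-14 + 12}{3} = \frac{1}{3} \left(-2\right) = - \frac{2}{3} \approx -0.66667$)
$R = -81$
$p = -81$
$\left(-5 - 30\right) + g p = \left(-5 - 30\right) - -54 = \left(-5 - 30\right) + 54 = -35 + 54 = 19$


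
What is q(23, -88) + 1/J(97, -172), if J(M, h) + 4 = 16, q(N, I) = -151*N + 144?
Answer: -39947/12 ≈ -3328.9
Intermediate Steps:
q(N, I) = 144 - 151*N
J(M, h) = 12 (J(M, h) = -4 + 16 = 12)
q(23, -88) + 1/J(97, -172) = (144 - 151*23) + 1/12 = (144 - 3473) + 1/12 = -3329 + 1/12 = -39947/12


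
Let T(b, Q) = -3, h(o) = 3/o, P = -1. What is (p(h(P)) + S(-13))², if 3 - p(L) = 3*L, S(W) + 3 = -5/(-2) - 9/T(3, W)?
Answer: 841/4 ≈ 210.25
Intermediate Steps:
S(W) = 5/2 (S(W) = -3 + (-5/(-2) - 9/(-3)) = -3 + (-5*(-½) - 9*(-⅓)) = -3 + (5/2 + 3) = -3 + 11/2 = 5/2)
p(L) = 3 - 3*L
(p(h(P)) + S(-13))² = ((3 - 9/(-1)) + 5/2)² = ((3 - 9*(-1)) + 5/2)² = ((3 - 3*(-3)) + 5/2)² = ((3 + 9) + 5/2)² = (12 + 5/2)² = (29/2)² = 841/4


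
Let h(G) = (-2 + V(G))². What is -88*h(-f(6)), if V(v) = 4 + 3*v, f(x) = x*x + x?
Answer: -1353088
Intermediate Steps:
f(x) = x + x² (f(x) = x² + x = x + x²)
h(G) = (2 + 3*G)² (h(G) = (-2 + (4 + 3*G))² = (2 + 3*G)²)
-88*h(-f(6)) = -88*(2 + 3*(-6*(1 + 6)))² = -88*(2 + 3*(-6*7))² = -88*(2 + 3*(-1*42))² = -88*(2 + 3*(-42))² = -88*(2 - 126)² = -88*(-124)² = -88*15376 = -1353088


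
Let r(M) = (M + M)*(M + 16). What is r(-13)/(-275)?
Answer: 78/275 ≈ 0.28364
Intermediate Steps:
r(M) = 2*M*(16 + M) (r(M) = (2*M)*(16 + M) = 2*M*(16 + M))
r(-13)/(-275) = (2*(-13)*(16 - 13))/(-275) = (2*(-13)*3)*(-1/275) = -78*(-1/275) = 78/275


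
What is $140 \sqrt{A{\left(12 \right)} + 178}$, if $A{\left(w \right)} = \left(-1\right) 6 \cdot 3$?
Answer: $560 \sqrt{10} \approx 1770.9$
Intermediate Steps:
$A{\left(w \right)} = -18$ ($A{\left(w \right)} = \left(-6\right) 3 = -18$)
$140 \sqrt{A{\left(12 \right)} + 178} = 140 \sqrt{-18 + 178} = 140 \sqrt{160} = 140 \cdot 4 \sqrt{10} = 560 \sqrt{10}$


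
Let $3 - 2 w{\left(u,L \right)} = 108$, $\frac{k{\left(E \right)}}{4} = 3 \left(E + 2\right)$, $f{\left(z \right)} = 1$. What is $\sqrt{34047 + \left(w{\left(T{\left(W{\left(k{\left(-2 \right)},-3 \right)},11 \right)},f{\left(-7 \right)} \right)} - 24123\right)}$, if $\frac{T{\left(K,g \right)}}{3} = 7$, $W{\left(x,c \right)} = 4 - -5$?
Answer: $\frac{\sqrt{39486}}{2} \approx 99.355$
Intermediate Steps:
$k{\left(E \right)} = 24 + 12 E$ ($k{\left(E \right)} = 4 \cdot 3 \left(E + 2\right) = 4 \cdot 3 \left(2 + E\right) = 4 \left(6 + 3 E\right) = 24 + 12 E$)
$W{\left(x,c \right)} = 9$ ($W{\left(x,c \right)} = 4 + 5 = 9$)
$T{\left(K,g \right)} = 21$ ($T{\left(K,g \right)} = 3 \cdot 7 = 21$)
$w{\left(u,L \right)} = - \frac{105}{2}$ ($w{\left(u,L \right)} = \frac{3}{2} - 54 = - \frac{105}{2}$)
$\sqrt{34047 + \left(w{\left(T{\left(W{\left(k{\left(-2 \right)},-3 \right)},11 \right)},f{\left(-7 \right)} \right)} - 24123\right)} = \sqrt{34047 - \frac{48351}{2}} = \sqrt{\frac{19743}{2}} = \frac{\sqrt{39486}}{2}$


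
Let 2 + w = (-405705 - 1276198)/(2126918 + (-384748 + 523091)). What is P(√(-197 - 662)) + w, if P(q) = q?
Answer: -6212425/2265261 + I*√859 ≈ -2.7425 + 29.309*I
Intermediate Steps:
w = -6212425/2265261 (w = -2 + (-405705 - 1276198)/(2126918 + (-384748 + 523091)) = -2 - 1681903/(2126918 + 138343) = -2 - 1681903/2265261 = -6212425/2265261 ≈ -2.7425)
P(√(-197 - 662)) + w = √(-197 - 662) - 6212425/2265261 = √(-859) - 6212425/2265261 = I*√859 - 6212425/2265261 = -6212425/2265261 + I*√859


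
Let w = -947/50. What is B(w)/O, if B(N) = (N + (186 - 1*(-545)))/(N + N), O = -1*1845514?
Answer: 35603/3495403516 ≈ 1.0186e-5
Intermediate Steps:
w = -947/50 (w = -947*1/50 = -947/50 ≈ -18.940)
O = -1845514
B(N) = (731 + N)/(2*N) (B(N) = (N + (186 + 545))/((2*N)) = (N + 731)*(1/(2*N)) = (731 + N)*(1/(2*N)) = (731 + N)/(2*N))
B(w)/O = ((731 - 947/50)/(2*(-947/50)))/(-1845514) = ((½)*(-50/947)*(35603/50))*(-1/1845514) = -35603/1894*(-1/1845514) = 35603/3495403516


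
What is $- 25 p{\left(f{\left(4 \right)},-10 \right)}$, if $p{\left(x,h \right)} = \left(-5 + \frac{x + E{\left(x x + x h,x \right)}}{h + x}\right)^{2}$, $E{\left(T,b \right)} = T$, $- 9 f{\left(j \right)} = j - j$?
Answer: $-625$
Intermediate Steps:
$f{\left(j \right)} = 0$ ($f{\left(j \right)} = - \frac{j - j}{9} = \left(- \frac{1}{9}\right) 0 = 0$)
$p{\left(x,h \right)} = \left(-5 + \frac{x + x^{2} + h x}{h + x}\right)^{2}$ ($p{\left(x,h \right)} = \left(-5 + \frac{x + \left(x x + x h\right)}{h + x}\right)^{2} = \left(-5 + \frac{x + \left(x^{2} + h x\right)}{h + x}\right)^{2} = \left(-5 + \frac{x + x^{2} + h x}{h + x}\right)^{2}$)
$- 25 p{\left(f{\left(4 \right)},-10 \right)} = - 25 \frac{\left(4 \cdot 0 + 5 \left(-10\right) - 0 \left(-10 + 0\right)\right)^{2}}{\left(-10 + 0\right)^{2}} = - 25 \frac{\left(0 - 50 - 0 \left(-10\right)\right)^{2}}{100} = - 25 \frac{\left(0 - 50 + 0\right)^{2}}{100} = - 25 \frac{\left(-50\right)^{2}}{100} = - 25 \cdot \frac{1}{100} \cdot 2500 = \left(-25\right) 25 = -625$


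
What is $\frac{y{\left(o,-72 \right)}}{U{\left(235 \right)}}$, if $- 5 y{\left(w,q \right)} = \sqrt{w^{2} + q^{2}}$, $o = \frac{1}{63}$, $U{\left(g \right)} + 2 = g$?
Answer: $- \frac{\sqrt{20575297}}{73395} \approx -0.061803$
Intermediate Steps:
$U{\left(g \right)} = -2 + g$
$o = \frac{1}{63} \approx 0.015873$
$y{\left(w,q \right)} = - \frac{\sqrt{q^{2} + w^{2}}}{5}$ ($y{\left(w,q \right)} = - \frac{\sqrt{w^{2} + q^{2}}}{5} = - \frac{\sqrt{q^{2} + w^{2}}}{5}$)
$\frac{y{\left(o,-72 \right)}}{U{\left(235 \right)}} = \frac{\left(- \frac{1}{5}\right) \sqrt{\left(-72\right)^{2} + \left(\frac{1}{63}\right)^{2}}}{-2 + 235} = \frac{\left(- \frac{1}{5}\right) \sqrt{5184 + \frac{1}{3969}}}{233} = - \frac{\sqrt{\frac{20575297}{3969}}}{5} \cdot \frac{1}{233} = - \frac{\frac{1}{63} \sqrt{20575297}}{5} \cdot \frac{1}{233} = - \frac{\sqrt{20575297}}{315} \cdot \frac{1}{233} = - \frac{\sqrt{20575297}}{73395}$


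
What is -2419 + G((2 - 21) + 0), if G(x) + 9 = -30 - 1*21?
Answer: -2479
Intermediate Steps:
G(x) = -60 (G(x) = -9 + (-30 - 1*21) = -9 + (-30 - 21) = -9 - 51 = -60)
-2419 + G((2 - 21) + 0) = -2419 - 60 = -2479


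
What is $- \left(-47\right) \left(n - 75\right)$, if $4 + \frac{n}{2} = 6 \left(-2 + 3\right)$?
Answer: $-3337$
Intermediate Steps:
$n = 4$ ($n = -8 + 2 \cdot 6 \left(-2 + 3\right) = -8 + 2 \cdot 6 \cdot 1 = -8 + 2 \cdot 6 = -8 + 12 = 4$)
$- \left(-47\right) \left(n - 75\right) = - \left(-47\right) \left(4 - 75\right) = - \left(-47\right) \left(-71\right) = \left(-1\right) 3337 = -3337$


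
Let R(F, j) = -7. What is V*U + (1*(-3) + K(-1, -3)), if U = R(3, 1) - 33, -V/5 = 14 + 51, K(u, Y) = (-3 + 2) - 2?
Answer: 12994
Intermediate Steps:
K(u, Y) = -3 (K(u, Y) = -1 - 2 = -3)
V = -325 (V = -5*(14 + 51) = -5*65 = -325)
U = -40 (U = -7 - 33 = -40)
V*U + (1*(-3) + K(-1, -3)) = -325*(-40) + (1*(-3) - 3) = 13000 + (-3 - 3) = 13000 - 6 = 12994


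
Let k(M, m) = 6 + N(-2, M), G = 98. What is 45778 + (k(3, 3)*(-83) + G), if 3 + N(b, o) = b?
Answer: 45793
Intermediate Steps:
N(b, o) = -3 + b
k(M, m) = 1 (k(M, m) = 6 + (-3 - 2) = 6 - 5 = 1)
45778 + (k(3, 3)*(-83) + G) = 45778 + (1*(-83) + 98) = 45778 + (-83 + 98) = 45778 + 15 = 45793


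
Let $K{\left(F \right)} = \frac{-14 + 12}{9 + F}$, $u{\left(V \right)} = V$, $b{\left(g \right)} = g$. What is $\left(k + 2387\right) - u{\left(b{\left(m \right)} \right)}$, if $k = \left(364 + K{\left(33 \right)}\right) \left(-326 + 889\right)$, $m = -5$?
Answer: $\frac{4353241}{21} \approx 2.073 \cdot 10^{5}$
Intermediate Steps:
$K{\left(F \right)} = - \frac{2}{9 + F}$
$k = \frac{4303009}{21}$ ($k = \left(364 - \frac{2}{9 + 33}\right) \left(-326 + 889\right) = \left(364 - \frac{2}{42}\right) 563 = \left(364 - \frac{1}{21}\right) 563 = \frac{7643}{21} \cdot 563 = \frac{4303009}{21} \approx 2.0491 \cdot 10^{5}$)
$\left(k + 2387\right) - u{\left(b{\left(m \right)} \right)} = \left(\frac{4303009}{21} + 2387\right) - -5 = \frac{4353136}{21} + 5 = \frac{4353241}{21}$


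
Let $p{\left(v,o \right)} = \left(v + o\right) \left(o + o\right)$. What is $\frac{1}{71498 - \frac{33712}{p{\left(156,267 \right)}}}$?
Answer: $\frac{112941}{8075038762} \approx 1.3986 \cdot 10^{-5}$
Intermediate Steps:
$p{\left(v,o \right)} = 2 o \left(o + v\right)$ ($p{\left(v,o \right)} = \left(o + v\right) 2 o = 2 o \left(o + v\right)$)
$\frac{1}{71498 - \frac{33712}{p{\left(156,267 \right)}}} = \frac{1}{71498 - \frac{33712}{2 \cdot 267 \left(267 + 156\right)}} = \frac{1}{71498 - \frac{33712}{2 \cdot 267 \cdot 423}} = \frac{1}{71498 - \frac{33712}{225882}} = \frac{1}{71498 - \frac{16856}{112941}} = \frac{1}{\frac{8075038762}{112941}} = \frac{112941}{8075038762}$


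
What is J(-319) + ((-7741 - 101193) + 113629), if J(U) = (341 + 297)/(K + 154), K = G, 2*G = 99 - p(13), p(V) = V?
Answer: 925553/197 ≈ 4698.2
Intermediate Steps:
G = 43 (G = (99 - 1*13)/2 = (99 - 13)/2 = (1/2)*86 = 43)
K = 43
J(U) = 638/197 (J(U) = (341 + 297)/(43 + 154) = 638/197)
J(-319) + ((-7741 - 101193) + 113629) = 638/197 + ((-7741 - 101193) + 113629) = 638/197 + (-108934 + 113629) = 638/197 + 4695 = 925553/197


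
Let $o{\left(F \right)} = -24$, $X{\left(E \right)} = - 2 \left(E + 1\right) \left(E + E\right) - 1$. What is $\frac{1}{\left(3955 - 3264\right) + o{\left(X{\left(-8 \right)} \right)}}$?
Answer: $\frac{1}{667} \approx 0.0014993$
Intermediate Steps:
$X{\left(E \right)} = -1 - 4 E \left(1 + E\right)$ ($X{\left(E \right)} = - 2 \left(1 + E\right) 2 E - 1 = - 2 \cdot 2 E \left(1 + E\right) - 1 = - 4 E \left(1 + E\right) - 1 = -1 - 4 E \left(1 + E\right)$)
$\frac{1}{\left(3955 - 3264\right) + o{\left(X{\left(-8 \right)} \right)}} = \frac{1}{\left(3955 - 3264\right) - 24} = \frac{1}{691 - 24} = \frac{1}{667}$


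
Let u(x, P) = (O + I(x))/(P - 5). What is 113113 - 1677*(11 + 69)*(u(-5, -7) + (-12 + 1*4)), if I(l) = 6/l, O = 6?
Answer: 1240057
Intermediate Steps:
u(x, P) = (6 + 6/x)/(-5 + P) (u(x, P) = (6 + 6/x)/(P - 5) = (6 + 6/x)/(-5 + P))
113113 - 1677*(11 + 69)*(u(-5, -7) + (-12 + 1*4)) = 113113 - 1677*(11 + 69)*(6*(1 - 5)/(-5*(-5 - 7)) + (-12 + 1*4)) = 113113 - 134160*(6*(-⅕)*(-4)/(-12) + (-12 + 4)) = 113113 - 134160*(6*(-⅕)*(-1/12)*(-4) - 8) = 113113 - 134160*(-⅖ - 8) = 113113 - 134160*(-42)/5 = 113113 - 1677*(-672) = 113113 + 1126944 = 1240057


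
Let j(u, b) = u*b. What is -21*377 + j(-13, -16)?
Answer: -7709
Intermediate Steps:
j(u, b) = b*u
-21*377 + j(-13, -16) = -21*377 - 16*(-13) = -7917 + 208 = -7709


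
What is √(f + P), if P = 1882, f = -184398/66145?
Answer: 2*√2055464010835/66145 ≈ 43.350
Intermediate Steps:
f = -184398/66145 (f = -184398*1/66145 = -184398/66145 ≈ -2.7878)
√(f + P) = √(-184398/66145 + 1882) = √(124300492/66145) = 2*√2055464010835/66145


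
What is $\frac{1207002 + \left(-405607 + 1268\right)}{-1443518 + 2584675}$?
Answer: $\frac{802663}{1141157} \approx 0.70338$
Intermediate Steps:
$\frac{1207002 + \left(-405607 + 1268\right)}{-1443518 + 2584675} = \frac{1207002 - 404339}{1141157} = 802663 \cdot \frac{1}{1141157} = \frac{802663}{1141157}$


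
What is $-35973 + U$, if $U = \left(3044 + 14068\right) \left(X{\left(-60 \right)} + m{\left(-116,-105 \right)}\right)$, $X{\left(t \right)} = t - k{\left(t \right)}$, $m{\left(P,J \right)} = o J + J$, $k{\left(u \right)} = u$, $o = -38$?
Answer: $66444147$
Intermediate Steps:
$m{\left(P,J \right)} = - 37 J$ ($m{\left(P,J \right)} = - 38 J + J = - 37 J$)
$X{\left(t \right)} = 0$ ($X{\left(t \right)} = t - t = 0$)
$U = 66480120$ ($U = \left(3044 + 14068\right) \left(0 - -3885\right) = 17112 \left(0 + 3885\right) = 17112 \cdot 3885 = 66480120$)
$-35973 + U = -35973 + 66480120 = 66444147$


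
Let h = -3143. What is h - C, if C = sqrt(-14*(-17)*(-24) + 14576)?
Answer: -3143 - 4*sqrt(554) ≈ -3237.1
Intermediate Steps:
C = 4*sqrt(554) (C = sqrt(238*(-24) + 14576) = sqrt(-5712 + 14576) = sqrt(8864) = 4*sqrt(554) ≈ 94.149)
h - C = -3143 - 4*sqrt(554)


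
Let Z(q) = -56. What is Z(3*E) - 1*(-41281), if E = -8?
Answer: 41225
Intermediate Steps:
Z(3*E) - 1*(-41281) = -56 - 1*(-41281) = -56 + 41281 = 41225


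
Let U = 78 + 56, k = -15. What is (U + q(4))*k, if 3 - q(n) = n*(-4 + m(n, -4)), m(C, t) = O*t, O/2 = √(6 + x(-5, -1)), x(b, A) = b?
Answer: -2775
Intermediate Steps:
U = 134
O = 2 (O = 2*√(6 - 5) = 2*√1 = 2*1 = 2)
m(C, t) = 2*t
q(n) = 3 + 12*n (q(n) = 3 - n*(-4 + 2*(-4)) = 3 - n*(-4 - 8) = 3 - n*(-12) = 3 - (-12)*n = 3 + 12*n)
(U + q(4))*k = (134 + (3 + 12*4))*(-15) = (134 + (3 + 48))*(-15) = (134 + 51)*(-15) = 185*(-15) = -2775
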